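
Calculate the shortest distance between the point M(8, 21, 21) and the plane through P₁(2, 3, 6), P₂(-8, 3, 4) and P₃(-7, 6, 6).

P₁P₂ = (-10, 0, -2) and P₁P₃ = (-9, 3, 0), so a normal is n = P₁P₂ × P₁P₃ = (6, 18, -30).
d = |6·8 + 18·21 + (-30)·21 − (-114)| / √(36 + 324 + 900) = |-90| / (6√35) = 3√35/7.

3√35/7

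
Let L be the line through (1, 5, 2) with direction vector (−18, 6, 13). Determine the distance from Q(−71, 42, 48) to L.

Direction vector d = (−18, 6, 13).
AP = (−72, 37, 46), and AP × d = (205, 108, 234).
|AP × d|² = 108445 and |d|² = 529, so the distance is √(108445/529) = √205.

√205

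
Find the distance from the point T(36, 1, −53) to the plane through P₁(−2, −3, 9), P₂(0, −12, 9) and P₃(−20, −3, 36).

P₁P₂ = (2, −9, 0) and P₁P₃ = (−18, 0, 27), so a normal is n = P₁P₂ × P₁P₃ = (−243, −54, −162).
Then n·(36, 1, −53) − (−810) = 594.
|n| = √(59049 + 2916 + 26244) = 297, so the distance is |594|/297 = 2.

2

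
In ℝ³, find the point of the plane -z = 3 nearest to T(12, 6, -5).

(12, 6, -3)

The perpendicular from T has direction n = (0, 0, -1): r = (12, 6, -5) + μ(0, 0, -1).
Substitute into the plane: n·(T + μn) = 3 gives 5 + 1μ = 3, so μ = -2.
Foot = (12, 6, -5) + (-2)·(0, 0, -1) = (12, 6, -3).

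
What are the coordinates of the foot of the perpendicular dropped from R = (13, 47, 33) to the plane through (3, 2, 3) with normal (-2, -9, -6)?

(3, 2, 3)

n = (-2, -9, -6), |n|² = 121, and n·R − (-42) = -605.
t = -605/121 = -5, so the foot is R − t·n = (13, 47, 33) − (-5)·(-2, -9, -6) = (3, 2, 3).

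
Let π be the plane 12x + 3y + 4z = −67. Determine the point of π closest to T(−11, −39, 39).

n = (12, 3, 4), |n|² = 169, and n·T − (-67) = -26.
t = -26/169 = -2/13, so the foot is T − t·n = (−11, −39, 39) − (-2/13)·(12, 3, 4) = (−119/13, −501/13, 515/13).

(-119/13, -501/13, 515/13)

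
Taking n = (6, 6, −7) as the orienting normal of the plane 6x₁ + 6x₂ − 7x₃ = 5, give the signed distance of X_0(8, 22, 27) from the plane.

-14/11

n·X_0 − 5 = -14.
|n| = 11, so the signed distance is -14/11.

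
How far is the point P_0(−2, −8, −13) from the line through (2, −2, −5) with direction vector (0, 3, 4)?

Direction vector d = (0, 3, 4).
AP = (−4, −6, −8); AP·d = -50, |AP|² = 116, |d|² = 25.
distance² = |AP|² − (AP·d)²/|d|² = 116 − 2500/25 = 16, so the distance is 4.

4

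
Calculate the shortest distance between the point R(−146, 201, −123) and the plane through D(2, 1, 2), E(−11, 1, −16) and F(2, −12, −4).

7

DE = (−13, 0, −18) and DF = (0, −13, −6), so a normal is n = DE × DF = (−234, −78, 169).
n = (−234, −78, 169); n·P − (-208) = -2093; |n| = 299; distance = 2093/299 = 7.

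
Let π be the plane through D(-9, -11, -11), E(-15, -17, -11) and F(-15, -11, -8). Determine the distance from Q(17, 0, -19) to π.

DE = (-6, -6, 0) and DF = (-6, 0, 3), so a normal is n = DE × DF = (-18, 18, -36).
Then n·(17, 0, -19) - 360 = 18.
|n| = √(324 + 324 + 1296) = 18√6, so the distance is |18|/(18√6) = √6/6.

1/√6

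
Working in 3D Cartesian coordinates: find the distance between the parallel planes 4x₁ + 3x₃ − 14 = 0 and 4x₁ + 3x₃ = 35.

Both planes have normal n = (4, 0, 3), |n| = 5. Any point on the first plane is at distance |35 − 14|/|n| = 21/5 from the second.

21/5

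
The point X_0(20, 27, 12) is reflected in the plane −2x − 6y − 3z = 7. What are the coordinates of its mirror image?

With n = (−2, −6, −3), the signed offset is (n·X_0 − 7)/|n|² = -245/49 = -5.
X_0' = X_0 − 2t·n = (20, 27, 12) − (-10)·(−2, −6, −3) = (0, −33, −18).

(0, -33, -18)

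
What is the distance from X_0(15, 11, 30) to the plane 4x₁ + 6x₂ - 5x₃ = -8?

16/√77

Normal vector n = (4, 6, -5), and n·(15, 11, 30) - (-8) = -16.
|n| = √(16 + 36 + 25) = √77, so the distance is |-16|/√77 = 16/√77.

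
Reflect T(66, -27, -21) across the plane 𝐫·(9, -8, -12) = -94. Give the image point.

(-6, 37, 75)

With n = (9, -8, -12), the signed offset is (n·T − (-94))/|n|² = 1156/289 = 4.
T' = T − 2t·n = (66, -27, -21) − 8·(9, -8, -12) = (-6, 37, 75).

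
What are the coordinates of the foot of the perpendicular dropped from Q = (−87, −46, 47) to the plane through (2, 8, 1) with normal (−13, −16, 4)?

The perpendicular from Q has direction n = (−13, −16, 4): r = (−87, −46, 47) + μ(−13, −16, 4).
Substitute into the plane: n·(Q + μn) = -150 gives 2055 + 441μ = -150, so μ = -5.
Foot = (−87, −46, 47) + (-5)·(−13, −16, 4) = (−22, 34, 27).

(-22, 34, 27)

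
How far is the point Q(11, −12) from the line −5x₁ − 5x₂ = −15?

2√2

The normal to the line is n = (−5, −5) with |n| = 5√2.
|n·Q − (-15)| = |5 − (-15)| = 20, so the distance is 20/(5√2) = 2√2.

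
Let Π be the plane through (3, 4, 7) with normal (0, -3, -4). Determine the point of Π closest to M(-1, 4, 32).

The perpendicular from M has direction n = (0, -3, -4): r = (-1, 4, 32) + t(0, -3, -4).
Substitute into the plane: n·(M + tn) = -40 gives -140 + 25t = -40, so t = 4.
Foot = (-1, 4, 32) + 4·(0, -3, -4) = (-1, -8, 16).

(-1, -8, 16)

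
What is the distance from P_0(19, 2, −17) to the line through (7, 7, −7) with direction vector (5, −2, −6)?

3

Direction vector d = (5, −2, −6).
AP = (12, −5, −10), and AP × d = (10, 22, 1).
|AP × d|² = 585 and |d|² = 65, so the distance is √(585/65) = √9 = 3.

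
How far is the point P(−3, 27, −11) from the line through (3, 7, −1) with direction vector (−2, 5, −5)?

Direction vector d = (−2, 5, −5).
AP = (−6, 20, −10); AP·d = 162, |AP|² = 536, |d|² = 54.
distance² = |AP|² − (AP·d)²/|d|² = 536 − 26244/54 = 50, so the distance is 5√2.

5√2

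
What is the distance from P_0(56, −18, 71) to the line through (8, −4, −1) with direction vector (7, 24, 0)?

2√1921

Direction vector d = (7, 24, 0).
AP = (48, −14, 72); AP·d = 0, |AP|² = 7684, |d|² = 625.
distance² = |AP|² − (AP·d)²/|d|² = 7684 − 0/625 = 7684, so the distance is 2√1921.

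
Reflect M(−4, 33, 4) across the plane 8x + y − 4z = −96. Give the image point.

(-20, 31, 12)

With n = (8, 1, −4), the signed offset is (n·M − (-96))/|n|² = 81/81 = 1.
M' = M − 2t·n = (−4, 33, 4) − 2·(8, 1, −4) = (−20, 31, 12).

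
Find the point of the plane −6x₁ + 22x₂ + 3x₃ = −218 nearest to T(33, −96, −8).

(9, -8, 4)

The perpendicular from T has direction n = (−6, 22, 3): r = (33, −96, −8) + λ(−6, 22, 3).
Substitute into the plane: n·(T + λn) = -218 gives -2334 + 529λ = -218, so λ = 4.
Foot = (33, −96, −8) + 4·(−6, 22, 3) = (9, −8, 4).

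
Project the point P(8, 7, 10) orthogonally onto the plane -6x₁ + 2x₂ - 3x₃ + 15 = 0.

(2, 9, 7)

The perpendicular from P has direction n = (-6, 2, -3): r = (8, 7, 10) + μ(-6, 2, -3).
Substitute into the plane: n·(P + μn) = -15 gives -64 + 49μ = -15, so μ = 1.
Foot = (8, 7, 10) + 1·(-6, 2, -3) = (2, 9, 7).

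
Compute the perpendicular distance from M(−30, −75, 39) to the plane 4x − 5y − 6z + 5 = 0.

26√77/77

Normal vector n = (4, −5, −6), and n·(−30, −75, 39) − (−5) = 26.
|n| = √(16 + 25 + 36) = √77, so the distance is |26|/√77 = 26√77/77.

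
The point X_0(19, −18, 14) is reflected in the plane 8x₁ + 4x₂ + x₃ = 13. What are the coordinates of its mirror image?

With n = (8, 4, 1), the signed offset is (n·X_0 − 13)/|n|² = 81/81 = 1.
X_0' = X_0 − 2t·n = (19, −18, 14) − 2·(8, 4, 1) = (3, −26, 12).

(3, -26, 12)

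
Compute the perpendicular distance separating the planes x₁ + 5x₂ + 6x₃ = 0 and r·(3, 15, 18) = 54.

Divide the second equation by 3 to match normals: x₁ + 5x₂ + 6x₃ = 18.
With common normal n = (1, 5, 6) (|n| = √62), the distance is |0 − 18|/|n| = 18/√62.

18/√62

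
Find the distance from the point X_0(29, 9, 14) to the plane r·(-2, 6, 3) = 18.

20/7

d = |(-2)·29 + 6·9 + 3·14 − 18| / √(4 + 36 + 9) = |20| / 7 = 20/7.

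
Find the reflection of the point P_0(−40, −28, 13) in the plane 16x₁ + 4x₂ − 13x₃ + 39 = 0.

(24, -12, -39)

n = (16, 4, −13), |n|² = 441, n·P_0 − (-39) = -882, so t = -882/441 = -2.
Foot F = P_0 − (-2)·n = (−8, −20, −13); the reflection is 2F − P_0 = (24, −12, −39).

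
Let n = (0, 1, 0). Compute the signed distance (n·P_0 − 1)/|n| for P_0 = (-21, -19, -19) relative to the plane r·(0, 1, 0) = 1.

n·P_0 − 1 = -20.
|n| = 1, so the signed distance is -20/1 = -20.

-20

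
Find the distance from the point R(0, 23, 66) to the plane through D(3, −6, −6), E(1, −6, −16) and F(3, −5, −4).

DE = (−2, 0, −10) and DF = (0, 1, 2), so a normal is n = DE × DF = (10, 4, −2).
Then n·(0, 23, 66) − 18 = −58.
|n| = √(100 + 16 + 4) = 2√30, so the distance is |-58|/(2√30) = 29√30/30.

29√30/30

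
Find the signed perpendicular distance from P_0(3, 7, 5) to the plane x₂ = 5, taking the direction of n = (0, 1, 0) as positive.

n·P_0 − 5 = 2.
|n| = 1, so the signed distance is 2/1 = 2.

2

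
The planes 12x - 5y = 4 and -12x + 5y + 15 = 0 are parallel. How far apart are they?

11/13

Divide the second equation by -1 to match normals: 12x - 5y = 15.
Both planes have normal n = (12, -5, 0), |n| = 13. Any point on the first plane is at distance |15 − 4|/|n| = 11/13 from the second.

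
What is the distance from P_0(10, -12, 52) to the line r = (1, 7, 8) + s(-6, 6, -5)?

Direction vector d = (-6, 6, -5).
AP = (9, -19, 44); AP·d = -388, |AP|² = 2378, |d|² = 97.
distance² = |AP|² − (AP·d)²/|d|² = 2378 − 150544/97 = 826, so the distance is √826.

√826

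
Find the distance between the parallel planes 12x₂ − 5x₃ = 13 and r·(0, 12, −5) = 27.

14/13

Both planes have normal n = (0, 12, −5), |n| = 13. Any point on the first plane is at distance |27 − 13|/|n| = 14/13 from the second.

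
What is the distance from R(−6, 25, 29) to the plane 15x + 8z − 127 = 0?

15/17

d = |15·(-6) + 8·29 − 127| / √(225 + 0 + 64) = |15| / 17 = 15/17.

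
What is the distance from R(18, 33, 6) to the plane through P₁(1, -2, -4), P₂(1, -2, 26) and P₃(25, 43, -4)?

25/17

P₁P₂ = (0, 0, 30) and P₁P₃ = (24, 45, 0), so a normal is n = P₁P₂ × P₁P₃ = (-1350, 720, 0).
Then n·(18, 33, 6) - (-2790) = 2250.
|n| = √(1822500 + 518400 + 0) = 1530, so the distance is |2250|/1530 = 25/17.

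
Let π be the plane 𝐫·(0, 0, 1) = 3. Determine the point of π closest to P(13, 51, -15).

n = (0, 0, 1), |n|² = 1, and n·P − 3 = -18.
t = -18/1 = -18, so the foot is P − t·n = (13, 51, -15) − (-18)·(0, 0, 1) = (13, 51, 3).

(13, 51, 3)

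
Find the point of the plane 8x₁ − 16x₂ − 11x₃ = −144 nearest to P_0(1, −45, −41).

The perpendicular from P_0 has direction n = (8, −16, −11): r = (1, −45, −41) + λ(8, −16, −11).
Substitute into the plane: n·(P_0 + λn) = -144 gives 1179 + 441λ = -144, so λ = -3.
Foot = (1, −45, −41) + (-3)·(8, −16, −11) = (−23, 3, −8).

(-23, 3, -8)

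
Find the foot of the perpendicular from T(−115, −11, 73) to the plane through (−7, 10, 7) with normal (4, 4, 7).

n = (4, 4, 7), |n|² = 81, and n·T − 61 = -54.
t = -54/81 = -2/3, so the foot is T − t·n = (−115, −11, 73) − (-2/3)·(4, 4, 7) = (−337/3, −25/3, 233/3).

(-337/3, -25/3, 233/3)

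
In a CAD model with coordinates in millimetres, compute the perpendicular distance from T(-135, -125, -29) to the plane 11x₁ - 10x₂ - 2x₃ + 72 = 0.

7

n = (11, -10, -2); n·P − (-72) = -105; |n| = 15; distance = 105/15 = 7.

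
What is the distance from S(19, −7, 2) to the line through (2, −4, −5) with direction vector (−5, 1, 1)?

Direction vector d = (−5, 1, 1).
AP = (17, −3, 7), and AP × d = (−10, −52, 2).
|AP × d|² = 2808 and |d|² = 27, so the distance is √(2808/27) = √104 = 2√26.

2√26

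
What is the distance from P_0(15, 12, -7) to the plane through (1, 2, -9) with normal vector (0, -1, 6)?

The plane has equation n·(r − (1, 2, -9)) = 0, i.e. n·r = -56.
Then n·(15, 12, -7) - (-56) = 2.
|n| = √(0 + 1 + 36) = √37, so the distance is |2|/√37 = 2/√37.

2√37/37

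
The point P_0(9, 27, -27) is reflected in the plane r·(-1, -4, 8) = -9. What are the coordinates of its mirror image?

(1, -5, 37)

n = (-1, -4, 8), |n|² = 81, n·P_0 − (-9) = -324, so t = -324/81 = -4.
Foot F = P_0 − (-4)·n = (5, 11, 5); the reflection is 2F − P_0 = (1, -5, 37).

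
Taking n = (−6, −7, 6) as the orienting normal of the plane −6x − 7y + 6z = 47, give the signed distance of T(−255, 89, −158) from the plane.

-8

n·T − 47 = -88.
|n| = 11, so the signed distance is -88/11 = -8.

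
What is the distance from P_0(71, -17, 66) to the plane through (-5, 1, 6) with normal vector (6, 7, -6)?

The plane has equation n·(r − (-5, 1, 6)) = 0, i.e. n·r = -59.
Then n·(71, -17, 66) - (-59) = -30.
|n| = √(36 + 49 + 36) = 11, so the distance is |-30|/11 = 30/11.

30/11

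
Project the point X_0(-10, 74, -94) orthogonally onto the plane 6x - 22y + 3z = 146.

(14, -14, -82)

n = (6, -22, 3), |n|² = 529, and n·X_0 − 146 = -2116.
t = -2116/529 = -4, so the foot is X_0 − t·n = (-10, 74, -94) − (-4)·(6, -22, 3) = (14, -14, -82).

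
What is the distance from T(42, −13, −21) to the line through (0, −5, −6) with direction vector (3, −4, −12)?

Direction vector d = (3, −4, −12).
AP = (42, −8, −15); AP·d = 338, |AP|² = 2053, |d|² = 169.
distance² = |AP|² − (AP·d)²/|d|² = 2053 − 114244/169 = 1377, so the distance is 9√17.

9√17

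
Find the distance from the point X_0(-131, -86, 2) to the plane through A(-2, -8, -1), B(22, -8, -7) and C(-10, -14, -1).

AB = (24, 0, -6) and AC = (-8, -6, 0), so a normal is n = AB × AC = (-36, 48, -144).
Then n·(-131, -86, 2) - (-168) = 468.
|n| = √(1296 + 2304 + 20736) = 156, so the distance is |468|/156 = 3.

3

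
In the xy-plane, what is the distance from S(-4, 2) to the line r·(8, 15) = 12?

14/17

d = |8·(-4) + 15·2 − 12| / √(64 + 225) = |-14|/17 = 14/17.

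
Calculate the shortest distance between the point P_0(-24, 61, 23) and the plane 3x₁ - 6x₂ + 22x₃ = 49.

19/23

Normal vector n = (3, -6, 22), and n·(-24, 61, 23) - 49 = 19.
|n| = √(9 + 36 + 484) = 23, so the distance is |19|/23 = 19/23.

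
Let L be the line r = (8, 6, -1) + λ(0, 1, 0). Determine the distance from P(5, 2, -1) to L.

Direction vector d = (0, 1, 0).
AP = (-3, -4, 0); AP·d = -4, |AP|² = 25, |d|² = 1.
distance² = |AP|² − (AP·d)²/|d|² = 25 − 16/1 = 9, so the distance is 3.

3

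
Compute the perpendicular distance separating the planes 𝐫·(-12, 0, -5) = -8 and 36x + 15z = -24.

16/13

Divide the second equation by -3 to match normals: -12x - 5z = 8.
Both planes have normal n = (-12, 0, -5), |n| = 13. Any point on the first plane is at distance |8 − (-8)|/|n| = 16/13 from the second.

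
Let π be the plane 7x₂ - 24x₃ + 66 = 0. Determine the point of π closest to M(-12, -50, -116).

n = (0, 7, -24), |n|² = 625, and n·M − (-66) = 2500.
t = 2500/625 = 4, so the foot is M − t·n = (-12, -50, -116) − 4·(0, 7, -24) = (-12, -78, -20).

(-12, -78, -20)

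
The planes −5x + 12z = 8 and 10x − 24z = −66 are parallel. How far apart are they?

Divide the second equation by -2 to match normals: −5x + 12z = 33.
With common normal n = (−5, 0, 12) (|n| = 13), the distance is |8 − 33|/|n| = 25/13.

25/13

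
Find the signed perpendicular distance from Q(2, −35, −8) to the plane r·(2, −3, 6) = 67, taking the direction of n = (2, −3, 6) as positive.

n·Q − 67 = -6.
|n| = 7, so the signed distance is -6/7.

-6/7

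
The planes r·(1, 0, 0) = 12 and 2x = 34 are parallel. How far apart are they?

5

Divide the second equation by 2 to match normals: x = 17.
Both planes have normal n = (1, 0, 0), |n| = 1. Any point on the first plane is at distance |17 − 12|/|n| = 5/1 = 5 from the second.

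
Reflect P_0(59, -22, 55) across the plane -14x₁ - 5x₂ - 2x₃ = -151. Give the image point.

(-25, -52, 43)

n = (-14, -5, -2), |n|² = 225, n·P_0 − (-151) = -675, so t = -675/225 = -3.
Foot F = P_0 − (-3)·n = (17, -37, 49); the reflection is 2F − P_0 = (-25, -52, 43).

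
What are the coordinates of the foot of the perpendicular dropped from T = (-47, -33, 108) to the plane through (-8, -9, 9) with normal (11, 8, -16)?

(8, 7, 28)

The perpendicular from T has direction n = (11, 8, -16): r = (-47, -33, 108) + μ(11, 8, -16).
Substitute into the plane: n·(T + μn) = -304 gives -2509 + 441μ = -304, so μ = 5.
Foot = (-47, -33, 108) + 5·(11, 8, -16) = (8, 7, 28).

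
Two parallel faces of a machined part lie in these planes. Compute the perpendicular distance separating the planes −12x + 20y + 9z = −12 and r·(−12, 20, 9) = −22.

With common normal n = (−12, 20, 9) (|n| = 25), the distance is |(-12) − (-22)|/|n| = 10/25 = 2/5.

2/5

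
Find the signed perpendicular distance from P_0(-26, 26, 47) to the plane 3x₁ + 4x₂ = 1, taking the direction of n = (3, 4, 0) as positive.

5

n·P_0 − 1 = 25.
|n| = 5, so the signed distance is 25/5 = 5.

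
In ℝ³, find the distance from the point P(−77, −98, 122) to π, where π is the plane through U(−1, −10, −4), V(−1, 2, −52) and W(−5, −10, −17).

4

UV = (0, 12, −48) and UW = (−4, 0, −13), so a normal is n = UV × UW = (−156, 192, 48).
Then n·(−77, −98, 122) − (−1956) = 1008.
|n| = √(24336 + 36864 + 2304) = 252, so the distance is |1008|/252 = 4.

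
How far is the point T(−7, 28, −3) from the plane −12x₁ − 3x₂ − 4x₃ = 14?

2/13

n = (−12, −3, −4); n·P − 14 = -2; |n| = 13; distance = 2/13.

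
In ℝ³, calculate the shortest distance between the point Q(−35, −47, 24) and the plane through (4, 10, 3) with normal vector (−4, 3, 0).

3

The plane has equation n·(r − (4, 10, 3)) = 0, i.e. n·r = 14.
Then n·(−35, −47, 24) − 14 = −15.
|n| = √(16 + 9 + 0) = 5, so the distance is |-15|/5 = 3.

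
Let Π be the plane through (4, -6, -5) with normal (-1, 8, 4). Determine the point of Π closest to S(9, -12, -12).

n = (-1, 8, 4), |n|² = 81, and n·S − (-72) = -81.
t = -81/81 = -1, so the foot is S − t·n = (9, -12, -12) − (-1)·(-1, 8, 4) = (8, -4, -8).

(8, -4, -8)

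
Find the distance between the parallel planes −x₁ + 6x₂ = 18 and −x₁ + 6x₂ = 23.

5√37/37

With common normal n = (−1, 6, 0) (|n| = √37), the distance is |18 − 23|/|n| = 5/√37 = 5√37/37.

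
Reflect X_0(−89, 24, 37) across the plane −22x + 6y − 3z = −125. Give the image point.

(87, -24, 61)

n = (−22, 6, −3), |n|² = 529, n·X_0 − (-125) = 2116, so t = 2116/529 = 4.
Foot F = X_0 − 4·n = (−1, 0, 49); the reflection is 2F − X_0 = (87, −24, 61).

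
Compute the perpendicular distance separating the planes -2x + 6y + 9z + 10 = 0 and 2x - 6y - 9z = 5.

Divide the second equation by -1 to match normals: -2x + 6y + 9z = -5.
With common normal n = (-2, 6, 9) (|n| = 11), the distance is |(-10) − (-5)|/|n| = 5/11.

5/11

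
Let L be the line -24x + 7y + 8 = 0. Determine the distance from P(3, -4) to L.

d = |(-24)·3 + 7·(-4) − (-8)| / √(576 + 49) = |-92|/25 = 92/25.

92/25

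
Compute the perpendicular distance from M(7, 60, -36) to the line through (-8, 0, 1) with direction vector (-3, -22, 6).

√433

Direction vector d = (-3, -22, 6).
AP = (15, 60, -37); AP·d = -1587, |AP|² = 5194, |d|² = 529.
distance² = |AP|² − (AP·d)²/|d|² = 5194 − 2518569/529 = 433, so the distance is √433.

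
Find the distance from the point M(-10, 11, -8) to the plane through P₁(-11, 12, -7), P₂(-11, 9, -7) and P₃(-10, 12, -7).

P₁P₂ = (0, -3, 0) and P₁P₃ = (1, 0, 0), so a normal is n = P₁P₂ × P₁P₃ = (0, 0, 3).
d = |3·(-8) − (-21)| / √(0 + 0 + 9) = |-3| / 3 = 1.

1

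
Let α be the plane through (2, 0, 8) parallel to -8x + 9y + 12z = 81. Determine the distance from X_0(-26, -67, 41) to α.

Parallel planes share the normal n = (-8, 9, 12); since (2, 0, 8) lies on the plane, its equation is -8x + 9y + 12z = 80.
n = (-8, 9, 12); n·P − 80 = 17; |n| = 17; distance = 17/17 = 1.

1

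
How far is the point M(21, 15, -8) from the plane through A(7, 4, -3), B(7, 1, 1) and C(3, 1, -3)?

AB = (0, -3, 4) and AC = (-4, -3, 0), so a normal is n = AB × AC = (12, -16, -12).
n = (12, -16, -12); n·P − 56 = 52; |n| = 4√34; distance = 52/(4√34) = 13√34/34.

13√34/34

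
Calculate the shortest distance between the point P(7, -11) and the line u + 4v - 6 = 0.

The normal to the line is n = (1, 4) with |n| = √17.
|n·P − 6| = |-37 − 6| = 43, so the distance is 43/√17.

43/√17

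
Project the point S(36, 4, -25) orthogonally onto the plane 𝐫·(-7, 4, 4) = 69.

(1, 24, -5)

The perpendicular from S has direction n = (-7, 4, 4): r = (36, 4, -25) + λ(-7, 4, 4).
Substitute into the plane: n·(S + λn) = 69 gives -336 + 81λ = 69, so λ = 5.
Foot = (36, 4, -25) + 5·(-7, 4, 4) = (1, 24, -5).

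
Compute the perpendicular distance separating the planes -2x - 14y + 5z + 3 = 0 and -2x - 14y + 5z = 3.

2/5

With common normal n = (-2, -14, 5) (|n| = 15), the distance is |(-3) − 3|/|n| = 6/15 = 2/5.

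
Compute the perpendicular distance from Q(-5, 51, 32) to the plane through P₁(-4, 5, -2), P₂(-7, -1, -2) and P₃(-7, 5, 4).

P₁P₂ = (-3, -6, 0) and P₁P₃ = (-3, 0, 6), so a normal is n = P₁P₂ × P₁P₃ = (-36, 18, -18).
Then n·(-5, 51, 32) - 270 = 252.
|n| = √(1296 + 324 + 324) = 18√6, so the distance is |252|/(18√6) = 14/√6.

14/√6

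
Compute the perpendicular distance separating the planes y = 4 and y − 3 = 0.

Both planes have normal n = (0, 1, 0), |n| = 1. Any point on the first plane is at distance |3 − 4|/|n| = 1/1 = 1 from the second.

1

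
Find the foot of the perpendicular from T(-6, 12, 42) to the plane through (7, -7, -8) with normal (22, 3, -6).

The perpendicular from T has direction n = (22, 3, -6): r = (-6, 12, 42) + μ(22, 3, -6).
Substitute into the plane: n·(T + μn) = 181 gives -348 + 529μ = 181, so μ = 1.
Foot = (-6, 12, 42) + 1·(22, 3, -6) = (16, 15, 36).

(16, 15, 36)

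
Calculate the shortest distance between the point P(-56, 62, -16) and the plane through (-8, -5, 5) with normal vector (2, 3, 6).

3

The plane has equation n·(r − (-8, -5, 5)) = 0, i.e. n·r = -1.
Then n·(-56, 62, -16) - (-1) = -21.
|n| = √(4 + 9 + 36) = 7, so the distance is |-21|/7 = 3.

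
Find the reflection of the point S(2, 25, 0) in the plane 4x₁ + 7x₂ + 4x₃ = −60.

(-22, -17, -24)

n = (4, 7, 4), |n|² = 81, n·S − (-60) = 243, so t = 243/81 = 3.
Foot F = S − 3·n = (−10, 4, −12); the reflection is 2F − S = (−22, −17, −24).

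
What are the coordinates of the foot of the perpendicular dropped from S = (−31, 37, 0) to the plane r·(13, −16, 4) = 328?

The perpendicular from S has direction n = (13, −16, 4): r = (−31, 37, 0) + μ(13, −16, 4).
Substitute into the plane: n·(S + μn) = 328 gives -995 + 441μ = 328, so μ = 3.
Foot = (−31, 37, 0) + 3·(13, −16, 4) = (8, −11, 12).

(8, -11, 12)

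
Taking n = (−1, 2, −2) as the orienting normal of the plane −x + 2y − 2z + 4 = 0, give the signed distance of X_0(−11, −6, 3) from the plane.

-1

n·X_0 − (-4) = -3.
|n| = 3, so the signed distance is -3/3 = -1.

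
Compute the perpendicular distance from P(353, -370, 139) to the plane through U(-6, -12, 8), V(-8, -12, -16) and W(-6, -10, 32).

UV = (-2, 0, -24) and UW = (0, 2, 24), so a normal is n = UV × UW = (48, 48, -4).
Then n·(353, -370, 139) - (-896) = -476.
|n| = √(2304 + 2304 + 16) = 68, so the distance is |-476|/68 = 7.

7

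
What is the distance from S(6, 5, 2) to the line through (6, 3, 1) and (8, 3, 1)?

√5

A direction vector is d = (2, 0, 0).
AP = (0, 2, 1), and AP × d = (0, 2, −4).
|AP × d|² = 20 and |d|² = 4, so the distance is √(20/4) = √5.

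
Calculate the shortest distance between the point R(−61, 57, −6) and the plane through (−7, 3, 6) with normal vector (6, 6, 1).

12/√73

The plane has equation n·(r − (−7, 3, 6)) = 0, i.e. n·r = -18.
n = (6, 6, 1); n·P − (-18) = -12; |n| = √73; distance = 12/√73.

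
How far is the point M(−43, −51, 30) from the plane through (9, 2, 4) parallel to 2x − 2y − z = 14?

8

Parallel planes share the normal n = (2, −2, −1); since (9, 2, 4) lies on the plane, its equation is 2x − 2y − z = 10.
Then n·(−43, −51, 30) − 10 = −24.
|n| = √(4 + 4 + 1) = 3, so the distance is |-24|/3 = 8.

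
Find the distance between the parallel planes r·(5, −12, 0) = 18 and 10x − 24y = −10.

Divide the second equation by 2 to match normals: 5x − 12y = -5.
Both planes have normal n = (5, −12, 0), |n| = 13. Any point on the first plane is at distance |(-5) − 18|/|n| = 23/13 from the second.

23/13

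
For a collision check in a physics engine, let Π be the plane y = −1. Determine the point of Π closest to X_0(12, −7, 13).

n = (0, 1, 0), |n|² = 1, and n·X_0 − (-1) = -6.
t = -6/1 = -6, so the foot is X_0 − t·n = (12, −7, 13) − (-6)·(0, 1, 0) = (12, −1, 13).

(12, -1, 13)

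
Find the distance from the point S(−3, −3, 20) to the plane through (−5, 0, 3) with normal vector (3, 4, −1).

23√26/26

The plane has equation n·(r − (−5, 0, 3)) = 0, i.e. n·r = -18.
n = (3, 4, −1); n·P − (-18) = -23; |n| = √26; distance = 23/√26.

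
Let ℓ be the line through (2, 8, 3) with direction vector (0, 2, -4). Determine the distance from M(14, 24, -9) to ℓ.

4√14

Direction vector d = (0, 2, -4).
AP = (12, 16, -12), and AP × d = (-40, 48, 24).
|AP × d|² = 4480 and |d|² = 20, so the distance is √(4480/20) = √224 = 4√14.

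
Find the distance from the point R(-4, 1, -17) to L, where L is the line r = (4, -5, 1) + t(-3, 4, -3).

Direction vector d = (-3, 4, -3).
AP = (-8, 6, -18), and AP × d = (54, 30, -14).
|AP × d|² = 4012 and |d|² = 34, so the distance is √(4012/34) = √118.

√118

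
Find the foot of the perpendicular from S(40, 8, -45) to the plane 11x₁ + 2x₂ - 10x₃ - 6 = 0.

(-4, 0, -5)

n = (11, 2, -10), |n|² = 225, and n·S − 6 = 900.
t = 900/225 = 4, so the foot is S − t·n = (40, 8, -45) − 4·(11, 2, -10) = (-4, 0, -5).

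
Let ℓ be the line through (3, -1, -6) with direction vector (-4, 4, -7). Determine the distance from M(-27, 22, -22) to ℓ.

√389

Direction vector d = (-4, 4, -7).
AP = (-30, 23, -16); AP·d = 324, |AP|² = 1685, |d|² = 81.
distance² = |AP|² − (AP·d)²/|d|² = 1685 − 104976/81 = 389, so the distance is √389.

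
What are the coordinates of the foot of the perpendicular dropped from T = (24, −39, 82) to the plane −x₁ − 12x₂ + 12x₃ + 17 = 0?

n = (−1, −12, 12), |n|² = 289, and n·T − (-17) = 1445.
t = 1445/289 = 5, so the foot is T − t·n = (24, −39, 82) − 5·(−1, −12, 12) = (29, 21, 22).

(29, 21, 22)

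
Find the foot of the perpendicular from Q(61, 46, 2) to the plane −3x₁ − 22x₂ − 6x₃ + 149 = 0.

(55, 2, -10)

The perpendicular from Q has direction n = (−3, −22, −6): r = (61, 46, 2) + μ(−3, −22, −6).
Substitute into the plane: n·(Q + μn) = -149 gives -1207 + 529μ = -149, so μ = 2.
Foot = (61, 46, 2) + 2·(−3, −22, −6) = (55, 2, −10).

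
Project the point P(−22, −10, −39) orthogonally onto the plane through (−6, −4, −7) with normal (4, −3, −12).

n = (4, −3, −12), |n|² = 169, and n·P − 72 = 338.
t = 338/169 = 2, so the foot is P − t·n = (−22, −10, −39) − 2·(4, −3, −12) = (−30, −4, −15).

(-30, -4, -15)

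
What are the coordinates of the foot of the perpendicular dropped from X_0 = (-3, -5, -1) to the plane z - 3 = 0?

n = (0, 0, 1), |n|² = 1, and n·X_0 − 3 = -4.
t = -4/1 = -4, so the foot is X_0 − t·n = (-3, -5, -1) − (-4)·(0, 0, 1) = (-3, -5, 3).

(-3, -5, 3)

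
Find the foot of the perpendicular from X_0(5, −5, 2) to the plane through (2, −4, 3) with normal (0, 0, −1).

(5, -5, 3)

The perpendicular from X_0 has direction n = (0, 0, −1): r = (5, −5, 2) + μ(0, 0, −1).
Substitute into the plane: n·(X_0 + μn) = -3 gives -2 + 1μ = -3, so μ = -1.
Foot = (5, −5, 2) + (-1)·(0, 0, −1) = (5, −5, 3).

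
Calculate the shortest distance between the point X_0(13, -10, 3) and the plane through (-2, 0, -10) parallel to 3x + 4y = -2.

Parallel planes share the normal n = (3, 4, 0); since (-2, 0, -10) lies on the plane, its equation is 3x + 4y = -6.
n = (3, 4, 0); n·P − (-6) = 5; |n| = 5; distance = 5/5 = 1.

1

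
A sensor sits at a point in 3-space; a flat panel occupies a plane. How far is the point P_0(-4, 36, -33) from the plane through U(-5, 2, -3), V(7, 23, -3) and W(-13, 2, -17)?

UV = (12, 21, 0) and UW = (-8, 0, -14), so a normal is n = UV × UW = (-294, 168, 168).
Then n·(-4, 36, -33) - 1302 = 378.
|n| = √(86436 + 28224 + 28224) = 378, so the distance is |378|/378 = 1.

1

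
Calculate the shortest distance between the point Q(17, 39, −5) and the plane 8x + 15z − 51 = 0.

Normal vector n = (8, 0, 15), and n·(17, 39, −5) − 51 = 10.
|n| = √(64 + 0 + 225) = 17, so the distance is |10|/17 = 10/17.

10/17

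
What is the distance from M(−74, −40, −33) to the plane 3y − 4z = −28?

Normal vector n = (0, 3, −4), and n·(−74, −40, −33) − (−28) = 40.
|n| = √(0 + 9 + 16) = 5, so the distance is |40|/5 = 8.

8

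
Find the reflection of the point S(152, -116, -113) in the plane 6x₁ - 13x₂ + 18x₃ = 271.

(3436/23, -2538/23, -2779/23)

With n = (6, -13, 18), the signed offset is (n·S − 271)/|n|² = 115/529 = 5/23.
S' = S − 2t·n = (152, -116, -113) − (10/23)·(6, -13, 18) = (3436/23, -2538/23, -2779/23).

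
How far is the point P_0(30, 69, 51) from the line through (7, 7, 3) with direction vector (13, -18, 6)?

Direction vector d = (13, -18, 6).
AP = (23, 62, 48), and AP × d = (1236, 486, -1220).
|AP × d|² = 3252292 and |d|² = 529, so the distance is √(3252292/529) = √6148 = 2√1537.

2√1537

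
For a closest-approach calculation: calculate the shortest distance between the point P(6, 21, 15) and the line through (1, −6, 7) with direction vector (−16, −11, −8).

Direction vector d = (−16, −11, −8).
AP = (5, 27, 8), and AP × d = (−128, −88, 377).
|AP × d|² = 166257 and |d|² = 441, so the distance is √(166257/441) = √377.

√377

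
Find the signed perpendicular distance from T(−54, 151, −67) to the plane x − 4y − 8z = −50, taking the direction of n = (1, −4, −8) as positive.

n·T − (-50) = -72.
|n| = 9, so the signed distance is -72/9 = -8.

-8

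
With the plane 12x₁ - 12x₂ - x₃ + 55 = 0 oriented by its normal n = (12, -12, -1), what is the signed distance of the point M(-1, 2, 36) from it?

-1

n·M − (-55) = -17.
|n| = 17, so the signed distance is -17/17 = -1.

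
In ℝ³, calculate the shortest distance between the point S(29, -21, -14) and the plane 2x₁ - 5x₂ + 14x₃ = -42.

3/5

Normal vector n = (2, -5, 14), and n·(29, -21, -14) - (-42) = 9.
|n| = √(4 + 25 + 196) = 15, so the distance is |9|/15 = 3/5.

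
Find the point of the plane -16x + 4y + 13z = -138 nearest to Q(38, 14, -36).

(6, 22, -10)

n = (-16, 4, 13), |n|² = 441, and n·Q − (-138) = -882.
t = -882/441 = -2, so the foot is Q − t·n = (38, 14, -36) − (-2)·(-16, 4, 13) = (6, 22, -10).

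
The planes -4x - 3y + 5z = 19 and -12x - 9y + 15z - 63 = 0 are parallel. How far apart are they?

Divide the second equation by 3 to match normals: -4x - 3y + 5z = 21.
Both planes have normal n = (-4, -3, 5), |n| = 5√2. Any point on the first plane is at distance |21 − 19|/|n| = 2/(5√2) = √2/5 from the second.

√2/5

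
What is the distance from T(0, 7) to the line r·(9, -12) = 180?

88/5

d = |9·0 + (-12)·7 − 180| / √(81 + 144) = |-264|/15 = 88/5.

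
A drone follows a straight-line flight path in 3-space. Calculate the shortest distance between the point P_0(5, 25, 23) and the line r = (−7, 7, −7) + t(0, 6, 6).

Direction vector d = (0, 6, 6).
AP = (12, 18, 30); AP·d = 288, |AP|² = 1368, |d|² = 72.
distance² = |AP|² − (AP·d)²/|d|² = 1368 − 82944/72 = 216, so the distance is 6√6.

6√6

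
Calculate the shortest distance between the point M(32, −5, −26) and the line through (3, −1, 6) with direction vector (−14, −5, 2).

3√109

Direction vector d = (−14, −5, 2).
AP = (29, −4, −32); AP·d = -450, |AP|² = 1881, |d|² = 225.
distance² = |AP|² − (AP·d)²/|d|² = 1881 − 202500/225 = 981, so the distance is 3√109.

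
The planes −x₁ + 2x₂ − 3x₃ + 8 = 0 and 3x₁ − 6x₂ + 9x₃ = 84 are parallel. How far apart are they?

Divide the second equation by -3 to match normals: −x₁ + 2x₂ − 3x₃ = -28.
With common normal n = (−1, 2, −3) (|n| = √14), the distance is |(-8) − (-28)|/|n| = 20/√14 = 10√14/7.

10√14/7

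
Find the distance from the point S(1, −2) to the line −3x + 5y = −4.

The normal to the line is n = (−3, 5) with |n| = √34.
|n·S − (-4)| = |-13 − (-4)| = 9, so the distance is 9/√34.

9/√34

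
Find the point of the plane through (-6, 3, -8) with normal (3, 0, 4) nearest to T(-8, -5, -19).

The perpendicular from T has direction n = (3, 0, 4): r = (-8, -5, -19) + λ(3, 0, 4).
Substitute into the plane: n·(T + λn) = -50 gives -100 + 25λ = -50, so λ = 2.
Foot = (-8, -5, -19) + 2·(3, 0, 4) = (-2, -5, -11).

(-2, -5, -11)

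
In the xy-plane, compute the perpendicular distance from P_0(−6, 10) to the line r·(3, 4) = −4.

d = |3·(-6) + 4·10 − (-4)| / √(9 + 16) = |26|/5 = 26/5.

26/5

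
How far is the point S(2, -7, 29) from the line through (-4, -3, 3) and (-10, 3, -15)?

2√6

A direction vector is d = (-6, 6, -18).
AP = (6, -4, 26), and AP × d = (-84, -48, 12).
|AP × d|² = 9504 and |d|² = 396, so the distance is √(9504/396) = √24 = 2√6.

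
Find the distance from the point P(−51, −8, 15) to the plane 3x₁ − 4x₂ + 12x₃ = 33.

2

Normal vector n = (3, −4, 12), and n·(−51, −8, 15) − 33 = 26.
|n| = √(9 + 16 + 144) = 13, so the distance is |26|/13 = 2.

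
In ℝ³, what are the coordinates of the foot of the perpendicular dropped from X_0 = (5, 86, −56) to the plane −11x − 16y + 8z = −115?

n = (−11, −16, 8), |n|² = 441, and n·X_0 − (-115) = -1764.
t = -1764/441 = -4, so the foot is X_0 − t·n = (5, 86, −56) − (-4)·(−11, −16, 8) = (−39, 22, −24).

(-39, 22, -24)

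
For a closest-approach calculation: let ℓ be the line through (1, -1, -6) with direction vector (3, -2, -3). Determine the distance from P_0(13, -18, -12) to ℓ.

Direction vector d = (3, -2, -3).
AP = (12, -17, -6); AP·d = 88, |AP|² = 469, |d|² = 22.
distance² = |AP|² − (AP·d)²/|d|² = 469 − 7744/22 = 117, so the distance is 3√13.

3√13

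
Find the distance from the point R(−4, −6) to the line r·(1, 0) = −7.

d = |1·(-4) + 0·(-6) − (-7)| / √(1 + 0) = |3|/1 = 3.

3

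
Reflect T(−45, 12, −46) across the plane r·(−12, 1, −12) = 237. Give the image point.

(27, 6, 26)

With n = (−12, 1, −12), the signed offset is (n·T − 237)/|n|² = 867/289 = 3.
T' = T − 2t·n = (−45, 12, −46) − 6·(−12, 1, −12) = (27, 6, 26).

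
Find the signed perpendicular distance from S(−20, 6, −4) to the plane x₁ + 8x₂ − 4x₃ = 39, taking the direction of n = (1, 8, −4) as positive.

5/9

n·S − 39 = 5.
|n| = 9, so the signed distance is 5/9.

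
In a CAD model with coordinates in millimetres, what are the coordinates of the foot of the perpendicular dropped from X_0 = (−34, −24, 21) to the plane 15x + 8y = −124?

(-4, -8, 21)

n = (15, 8, 0), |n|² = 289, and n·X_0 − (-124) = -578.
t = -578/289 = -2, so the foot is X_0 − t·n = (−34, −24, 21) − (-2)·(15, 8, 0) = (−4, −8, 21).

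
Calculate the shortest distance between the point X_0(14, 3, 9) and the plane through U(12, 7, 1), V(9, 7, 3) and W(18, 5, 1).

4/7

UV = (−3, 0, 2) and UW = (6, −2, 0), so a normal is n = UV × UW = (4, 12, 6).
d = |4·14 + 12·3 + 6·9 − 138| / √(16 + 144 + 36) = |8| / 14 = 4/7.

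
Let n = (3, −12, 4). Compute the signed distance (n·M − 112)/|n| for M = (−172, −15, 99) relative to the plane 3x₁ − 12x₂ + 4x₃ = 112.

n·M − 112 = -52.
|n| = 13, so the signed distance is -52/13 = -4.

-4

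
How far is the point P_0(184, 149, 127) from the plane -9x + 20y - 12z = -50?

Normal vector n = (-9, 20, -12), and n·(184, 149, 127) - (-50) = -150.
|n| = √(81 + 400 + 144) = 25, so the distance is |-150|/25 = 6.

6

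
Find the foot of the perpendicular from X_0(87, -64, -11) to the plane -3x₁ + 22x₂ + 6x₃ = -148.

(78, 2, 7)

n = (-3, 22, 6), |n|² = 529, and n·X_0 − (-148) = -1587.
t = -1587/529 = -3, so the foot is X_0 − t·n = (87, -64, -11) − (-3)·(-3, 22, 6) = (78, 2, 7).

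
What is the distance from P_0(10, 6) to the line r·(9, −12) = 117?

d = |9·10 + (-12)·6 − 117| / √(81 + 144) = |-99|/15 = 33/5.

33/5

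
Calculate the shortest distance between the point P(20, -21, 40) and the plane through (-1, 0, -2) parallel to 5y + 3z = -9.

21√34/34

Parallel planes share the normal n = (0, 5, 3); since (-1, 0, -2) lies on the plane, its equation is 5y + 3z = -6.
n = (0, 5, 3); n·P − (-6) = 21; |n| = √34; distance = 21/√34 = 21√34/34.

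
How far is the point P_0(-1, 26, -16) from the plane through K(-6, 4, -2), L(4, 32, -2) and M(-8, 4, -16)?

4/5

KL = (10, 28, 0) and KM = (-2, 0, -14), so a normal is n = KL × KM = (-392, 140, 56).
Then n·(-1, 26, -16) - 2800 = 336.
|n| = √(153664 + 19600 + 3136) = 420, so the distance is |336|/420 = 4/5.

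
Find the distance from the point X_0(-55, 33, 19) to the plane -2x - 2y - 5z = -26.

Normal vector n = (-2, -2, -5), and n·(-55, 33, 19) - (-26) = -25.
|n| = √(4 + 4 + 25) = √33, so the distance is |-25|/√33 = 25/√33.

25√33/33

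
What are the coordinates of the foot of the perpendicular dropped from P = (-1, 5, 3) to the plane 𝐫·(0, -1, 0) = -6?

(-1, 6, 3)

n = (0, -1, 0), |n|² = 1, and n·P − (-6) = 1.
t = 1/1 = 1, so the foot is P − t·n = (-1, 5, 3) − 1·(0, -1, 0) = (-1, 6, 3).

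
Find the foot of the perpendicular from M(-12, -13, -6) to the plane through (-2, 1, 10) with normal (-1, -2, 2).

The perpendicular from M has direction n = (-1, -2, 2): r = (-12, -13, -6) + λ(-1, -2, 2).
Substitute into the plane: n·(M + λn) = 20 gives 26 + 9λ = 20, so λ = -2/3.
Foot = (-12, -13, -6) + (-2/3)·(-1, -2, 2) = (-34/3, -35/3, -22/3).

(-34/3, -35/3, -22/3)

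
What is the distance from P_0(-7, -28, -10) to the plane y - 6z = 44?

n = (0, 1, -6); n·P − 44 = -12; |n| = √37; distance = 12/√37.

12√37/37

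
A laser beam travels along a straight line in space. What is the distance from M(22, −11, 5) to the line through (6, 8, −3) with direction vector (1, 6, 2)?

√517

Direction vector d = (1, 6, 2).
AP = (16, −19, 8), and AP × d = (−86, −24, 115).
|AP × d|² = 21197 and |d|² = 41, so the distance is √(21197/41) = √517.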